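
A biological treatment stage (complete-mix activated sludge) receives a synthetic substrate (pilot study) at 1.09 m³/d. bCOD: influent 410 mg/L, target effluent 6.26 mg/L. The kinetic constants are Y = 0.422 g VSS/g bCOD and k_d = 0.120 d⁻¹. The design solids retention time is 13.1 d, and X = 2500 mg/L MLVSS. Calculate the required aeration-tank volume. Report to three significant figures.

Rearranging the biomass balance for a CMAS with decay, V = Y·Q·ΔS·θ_c / [X·(1+k_d θ_c)] = 0.422 × 1.09 × (410 − 6.26) × 13.1 / [2500 × (1 + 0.120 × 13.1)] = 2.43×10^3 / 6430 = 0.3784 m³.

V ≈ 0.378 m³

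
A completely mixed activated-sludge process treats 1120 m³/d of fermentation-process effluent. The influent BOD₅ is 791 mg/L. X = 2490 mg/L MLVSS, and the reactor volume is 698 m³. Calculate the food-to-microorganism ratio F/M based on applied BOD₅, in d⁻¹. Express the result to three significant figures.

F/M ≈ 0.510 d⁻¹

Food-to-microorganism ratio F/M = Q S₀ / (V X) = 1120 × 791 / (698.0 × 2490) = 0.5097 d⁻¹.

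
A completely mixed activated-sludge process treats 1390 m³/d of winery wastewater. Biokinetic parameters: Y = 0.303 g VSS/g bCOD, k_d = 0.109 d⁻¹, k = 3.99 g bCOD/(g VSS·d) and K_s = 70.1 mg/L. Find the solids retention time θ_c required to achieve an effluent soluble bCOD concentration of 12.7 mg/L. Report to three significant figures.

θ_c ≈ 13.1 d

From 1/θ_c = Y·k·S/(K_s + S) − k_d: Y·k·S/(K_s+S) = 0.303 × 3.99 × 12.7 / (70.1 + 12.7) = 0.1854 d⁻¹.
1/θ_c = 0.1854 − 0.109 = 0.07643 d⁻¹, so θ_c = 13.08 d.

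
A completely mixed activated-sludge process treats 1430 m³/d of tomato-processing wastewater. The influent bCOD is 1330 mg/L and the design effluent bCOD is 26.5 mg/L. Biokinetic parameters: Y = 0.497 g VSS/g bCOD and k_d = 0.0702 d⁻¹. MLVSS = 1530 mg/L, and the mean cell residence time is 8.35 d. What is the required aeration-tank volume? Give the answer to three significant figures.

V ≈ 3190 m³

Rearranging the biomass balance for a CMAS with decay, V = Y·Q·ΔS·θ_c / [X·(1+k_d θ_c)] = 0.497 × 1430 × (1330 − 26.5) × 8.35 / [1530 × (1 + 0.0702 × 8.35)] = 7.74×10^6 / 2427 = 3187 m³.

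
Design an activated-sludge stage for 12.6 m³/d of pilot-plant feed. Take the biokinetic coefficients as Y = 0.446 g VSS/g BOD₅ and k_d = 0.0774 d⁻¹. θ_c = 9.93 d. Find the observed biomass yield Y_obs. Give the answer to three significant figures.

Y_obs ≈ 0.252 g VSS/g BOD₅

Correct the yield for decay: Y_obs = Y/(1 + k_d θ_c) = 0.446 / (1 + 0.0774 × 9.93) = 0.446 / 1.769 = 0.2522.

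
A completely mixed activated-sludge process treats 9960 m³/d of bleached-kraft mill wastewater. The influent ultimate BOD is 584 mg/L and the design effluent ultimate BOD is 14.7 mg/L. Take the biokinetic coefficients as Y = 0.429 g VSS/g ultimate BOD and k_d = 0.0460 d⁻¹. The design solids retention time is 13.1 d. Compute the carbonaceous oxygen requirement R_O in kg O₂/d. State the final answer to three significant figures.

Observed yield with endogenous decay: Y_obs = Y / (1 + k_d·θ_c) = 0.429 / (1 + 0.0460 × 13.1) = 0.429 / 1.603 = 0.2677 g VSS/g ultimate BOD.
Q·(S₀ − S) = 9960 × (584 − 14.7) × 10⁻³ = 5670 kg/d removed.
P_X = Y_obs·Q·(S₀ − S) = 0.2677 × 5670 = 1518 kg VSS/d.
R_O = Q·ΔS − 1.42 P_X = 5670 − 2155 = 3515 kg O₂/d.

R_O ≈ 3510 kg O₂/d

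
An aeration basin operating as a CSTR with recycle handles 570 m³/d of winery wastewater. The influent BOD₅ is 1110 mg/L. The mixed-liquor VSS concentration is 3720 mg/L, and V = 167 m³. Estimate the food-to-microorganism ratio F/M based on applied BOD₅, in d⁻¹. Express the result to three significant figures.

F/M = applied load / biomass = Q·S₀/(V·X) = 570 × 1110 / (167.0 × 3720) = 1.018 d⁻¹.

F/M ≈ 1.02 d⁻¹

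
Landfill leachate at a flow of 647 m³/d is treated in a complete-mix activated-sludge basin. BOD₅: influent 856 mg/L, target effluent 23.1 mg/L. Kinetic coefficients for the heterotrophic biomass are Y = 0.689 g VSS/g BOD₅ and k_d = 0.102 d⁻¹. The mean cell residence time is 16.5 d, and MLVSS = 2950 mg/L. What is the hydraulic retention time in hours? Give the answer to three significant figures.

Steady-state biomass mass balance: V·X·(1 + k_d·θ_c) = Y·Q·(S₀ − S)·θ_c, so V = 0.689 × 647 × (856 − 23.1) × 16.5 / [2950 × (1 + 0.102 × 16.5)] = 6.13×10^6 / 7915 = 774.0 m³.
τ = V/Q = 774.0/647 = 1.196 d, or 28.71 h.

τ ≈ 28.7 h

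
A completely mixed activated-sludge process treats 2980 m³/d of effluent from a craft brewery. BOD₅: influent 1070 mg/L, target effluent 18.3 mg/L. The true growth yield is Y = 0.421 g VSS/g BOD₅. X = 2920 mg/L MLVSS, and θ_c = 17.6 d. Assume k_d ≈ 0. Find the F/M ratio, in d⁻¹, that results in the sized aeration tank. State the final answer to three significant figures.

With k_d = 0 the design equation reduces to V = Y Q (S₀−S) θ_c / X = 0.421 × 2980 × (1070 − 18.3) × 17.6 / 2920 = 7953 m³.
Food-to-microorganism ratio F/M = Q S₀ / (V X) = 2980 × 1070 / (7953 × 2920) = 0.1373 d⁻¹.

F/M ≈ 0.137 d⁻¹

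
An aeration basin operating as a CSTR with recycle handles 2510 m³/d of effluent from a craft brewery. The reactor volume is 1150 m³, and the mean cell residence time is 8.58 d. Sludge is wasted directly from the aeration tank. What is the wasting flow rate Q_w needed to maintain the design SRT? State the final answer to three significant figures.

With mixed-liquor wasting, θ_c = V/Q_w, so Q_w = V/θ_c = 1150/8.58 = 134.0 m³/d.

Q_w ≈ 134 m³/d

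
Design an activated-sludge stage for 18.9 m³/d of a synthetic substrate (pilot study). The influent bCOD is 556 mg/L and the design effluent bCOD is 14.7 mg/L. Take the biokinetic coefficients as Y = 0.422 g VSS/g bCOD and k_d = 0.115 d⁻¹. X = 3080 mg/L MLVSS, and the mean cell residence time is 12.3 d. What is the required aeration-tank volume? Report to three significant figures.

V ≈ 7.14 m³

Rearranging the biomass balance for a CMAS with decay, V = Y·Q·ΔS·θ_c / [X·(1+k_d θ_c)] = 0.422 × 18.9 × (556 − 14.7) × 12.3 / [3080 × (1 + 0.115 × 12.3)] = 5.31×10^4 / 7437 = 7.141 m³.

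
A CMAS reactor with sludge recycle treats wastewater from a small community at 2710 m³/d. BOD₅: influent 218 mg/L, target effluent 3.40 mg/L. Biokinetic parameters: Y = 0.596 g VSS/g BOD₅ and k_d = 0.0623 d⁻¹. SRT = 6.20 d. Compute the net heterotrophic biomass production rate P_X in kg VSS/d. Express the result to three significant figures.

P_X ≈ 250 kg VSS/d

Observed yield with endogenous decay: Y_obs = Y / (1 + k_d·θ_c) = 0.596 / (1 + 0.0623 × 6.20) = 0.596 / 1.386 = 0.4299 g VSS/g BOD₅.
Q·(S₀ − S) = 2710 × (218 − 3.40) × 10⁻³ = 581.6 kg/d removed.
Biomass produced: P_X = Y_obs·Q·ΔS = 0.4299 × 581.6 ≈ 250.0 kg VSS/d.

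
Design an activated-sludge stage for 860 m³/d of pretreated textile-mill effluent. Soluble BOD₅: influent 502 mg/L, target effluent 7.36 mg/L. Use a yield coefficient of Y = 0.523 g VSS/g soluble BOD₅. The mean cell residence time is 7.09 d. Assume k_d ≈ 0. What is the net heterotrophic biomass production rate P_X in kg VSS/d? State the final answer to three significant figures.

With endogenous decay neglected, the observed yield equals the true yield: Y_obs = Y = 0.523 g VSS/g soluble BOD₅.
Q·(S₀ − S) = 860 × (502 − 7.36) × 10⁻³ = 425.4 kg/d removed.
Biomass produced: P_X = Y_obs·Q·ΔS = 0.5230 × 425.4 ≈ 222.5 kg VSS/d.

P_X ≈ 222 kg VSS/d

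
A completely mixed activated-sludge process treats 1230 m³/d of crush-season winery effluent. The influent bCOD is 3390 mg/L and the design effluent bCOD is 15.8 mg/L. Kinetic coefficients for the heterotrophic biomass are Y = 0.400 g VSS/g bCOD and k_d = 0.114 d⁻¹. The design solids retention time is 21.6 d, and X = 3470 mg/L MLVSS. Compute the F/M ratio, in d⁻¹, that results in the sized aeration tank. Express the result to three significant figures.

F/M ≈ 0.403 d⁻¹

From the SRT design equation V = Y Q (S₀−S) θ_c / [X (1 + k_d θ_c)] = 0.400 × 1230 × (3390 − 15.8) × 21.6 / [3470 × (1 + 0.114 × 21.6)] = 3.59×10^7 / 12015 = 2985 m³.
Food-to-microorganism ratio F/M = Q S₀ / (V X) = 1230 × 3390 / (2985 × 3470) = 0.4026 d⁻¹.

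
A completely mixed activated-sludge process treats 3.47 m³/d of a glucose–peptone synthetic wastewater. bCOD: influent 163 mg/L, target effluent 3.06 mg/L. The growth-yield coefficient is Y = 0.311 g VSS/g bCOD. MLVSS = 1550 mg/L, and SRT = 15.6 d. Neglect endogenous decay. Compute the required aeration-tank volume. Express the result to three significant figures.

With k_d = 0 the design equation reduces to V = Y Q (S₀−S) θ_c / X = 0.311 × 3.47 × (163 − 3.06) × 15.6 / 1550 = 1.737 m³.

V ≈ 1.74 m³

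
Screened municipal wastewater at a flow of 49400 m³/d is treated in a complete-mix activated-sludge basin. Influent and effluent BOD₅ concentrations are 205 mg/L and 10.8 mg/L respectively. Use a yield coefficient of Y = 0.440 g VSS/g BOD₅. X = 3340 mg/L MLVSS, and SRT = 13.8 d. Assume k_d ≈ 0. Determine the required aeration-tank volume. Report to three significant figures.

With k_d = 0 the design equation reduces to V = Y Q (S₀−S) θ_c / X = 0.440 × 49400 × (205 − 10.8) × 13.8 / 3340 = 17441 m³.

V ≈ 17400 m³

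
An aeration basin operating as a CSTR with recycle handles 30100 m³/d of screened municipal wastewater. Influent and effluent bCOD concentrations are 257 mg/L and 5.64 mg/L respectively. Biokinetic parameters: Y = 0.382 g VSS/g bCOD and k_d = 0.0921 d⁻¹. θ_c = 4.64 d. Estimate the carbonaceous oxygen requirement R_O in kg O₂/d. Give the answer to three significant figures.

Observed yield with endogenous decay: Y_obs = Y / (1 + k_d·θ_c) = 0.382 / (1 + 0.0921 × 4.64) = 0.382 / 1.427 = 0.2676 g VSS/g bCOD.
Mass of bCOD removed per day: Q(S₀ − S) = 30100 × 251.4 g/m³ = 7566 kg/d.
Biomass synthesised: P_X = Y_obs × 7566 = 2025 kg VSS/d.
Carbonaceous O₂ demand = substrate oxidised − cell-mass equivalent = 7566 − 1.42 × 2025 = 4691 kg O₂/d.

R_O ≈ 4690 kg O₂/d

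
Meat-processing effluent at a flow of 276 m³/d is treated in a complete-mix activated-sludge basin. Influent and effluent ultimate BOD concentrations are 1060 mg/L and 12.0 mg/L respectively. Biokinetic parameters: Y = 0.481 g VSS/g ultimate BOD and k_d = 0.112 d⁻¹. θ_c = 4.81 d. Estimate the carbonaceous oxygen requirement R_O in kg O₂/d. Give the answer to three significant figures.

R_O ≈ 161 kg O₂/d

The observed yield is Y_obs = Y/(1 + k_d·θ_c) = 0.481 / (1 + 0.112 × 4.81) = 0.481 / 1.539 = 0.3126 g VSS per g ultimate BOD removed.
Q·(S₀ − S) = 276 × (1060 − 12.0) × 10⁻³ = 289.2 kg/d removed.
Net sludge production P_X = 0.3126 × 289.2 = 90.42 kg VSS/d.
R_O = Q·ΔS − 1.42 P_X = 289.2 − 128.4 = 160.9 kg O₂/d.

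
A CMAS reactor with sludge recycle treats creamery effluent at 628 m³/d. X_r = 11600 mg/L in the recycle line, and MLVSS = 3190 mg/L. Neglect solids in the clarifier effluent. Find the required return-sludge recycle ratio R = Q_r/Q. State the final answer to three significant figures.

Mass balance around the secondary clarifier (neglecting effluent solids): R = X / (X_r − X) = 3190 / (11600 − 3190) = 0.3793.

R ≈ 0.379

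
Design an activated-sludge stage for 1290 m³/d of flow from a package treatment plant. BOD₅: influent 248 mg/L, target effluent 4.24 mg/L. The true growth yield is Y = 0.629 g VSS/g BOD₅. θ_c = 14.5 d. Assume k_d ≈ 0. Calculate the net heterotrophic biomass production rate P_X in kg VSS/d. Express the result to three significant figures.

P_X ≈ 198 kg VSS/d

No decay correction is needed, so Y_obs = Y = 0.629.
Substrate removed = Q·(S₀ − S) = 1290 m³/d × (248 − 4.24) g/m³ = 3.14×10^5 g/d = 314.5 kg/d.
Net biomass production P_X = Y_obs × Q·(S₀ − S) = 0.6290 × 314.5 = 197.8 kg VSS/d.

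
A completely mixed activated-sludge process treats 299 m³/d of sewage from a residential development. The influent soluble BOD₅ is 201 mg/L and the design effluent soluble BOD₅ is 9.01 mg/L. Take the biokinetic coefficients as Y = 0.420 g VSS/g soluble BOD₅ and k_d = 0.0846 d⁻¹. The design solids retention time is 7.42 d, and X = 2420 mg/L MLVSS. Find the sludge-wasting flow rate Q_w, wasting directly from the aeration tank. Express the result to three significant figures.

Steady-state biomass mass balance: V·X·(1 + k_d·θ_c) = Y·Q·(S₀ − S)·θ_c, so V = 0.420 × 299 × (201 − 9.01) × 7.42 / [2420 × (1 + 0.0846 × 7.42)] = 1.79×10^5 / 3939 = 45.42 m³.
Wasting from the aeration tank: Q_w = V / θ_c = 45.42 / 7.42 = 6.121 m³/d.

Q_w ≈ 6.12 m³/d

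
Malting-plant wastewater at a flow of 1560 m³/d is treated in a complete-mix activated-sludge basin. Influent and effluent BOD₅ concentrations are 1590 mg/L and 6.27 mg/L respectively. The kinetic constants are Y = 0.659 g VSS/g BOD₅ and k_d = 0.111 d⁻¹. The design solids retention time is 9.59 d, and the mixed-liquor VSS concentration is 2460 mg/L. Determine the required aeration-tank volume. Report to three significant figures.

From the SRT design equation V = Y Q (S₀−S) θ_c / [X (1 + k_d θ_c)] = 0.659 × 1560 × (1590 − 6.27) × 9.59 / [2460 × (1 + 0.111 × 9.59)] = 1.56×10^7 / 5079 = 3074 m³.

V ≈ 3070 m³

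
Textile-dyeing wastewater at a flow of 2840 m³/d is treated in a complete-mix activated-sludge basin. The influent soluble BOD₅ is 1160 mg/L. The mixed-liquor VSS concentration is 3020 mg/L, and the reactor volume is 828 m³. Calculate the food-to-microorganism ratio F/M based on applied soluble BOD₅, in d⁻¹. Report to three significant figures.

F/M ≈ 1.32 d⁻¹

Food-to-microorganism ratio F/M = Q S₀ / (V X) = 2840 × 1160 / (828.0 × 3020) = 1.317 d⁻¹.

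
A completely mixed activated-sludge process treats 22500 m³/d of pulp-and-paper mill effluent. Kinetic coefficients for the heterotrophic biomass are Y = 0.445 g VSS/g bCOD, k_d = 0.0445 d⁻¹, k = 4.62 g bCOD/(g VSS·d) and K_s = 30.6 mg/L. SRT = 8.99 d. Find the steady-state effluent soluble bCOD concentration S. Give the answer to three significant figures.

Effluent substrate depends only on kinetics and SRT: S = K_s(1 + k_d θ_c) / [θ_c(Yk − k_d) − 1] = 30.6 × (1 + 0.0445 × 8.99) / [8.99 × (0.445 × 4.62 − 0.0445) − 1] = 42.84 / 17.08 = 2.508 mg/L.

S ≈ 2.51 mg/L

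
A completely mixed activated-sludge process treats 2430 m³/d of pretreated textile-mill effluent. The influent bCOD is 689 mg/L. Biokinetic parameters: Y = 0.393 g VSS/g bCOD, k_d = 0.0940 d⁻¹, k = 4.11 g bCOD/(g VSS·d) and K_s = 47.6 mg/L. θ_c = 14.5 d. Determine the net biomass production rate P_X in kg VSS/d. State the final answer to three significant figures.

From the Monod/SRT balance for a CMAS, S = K_s·(1+k_d θ_c)/[θ_c·(Y k − k_d) − 1] = 47.6 × (1 + 0.0940 × 14.5) / [14.5 × (0.393 × 4.11 − 0.0940) − 1] = 112.5 / 21.06 = 5.341 mg/L.
Correct the yield for decay: Y_obs = Y/(1 + k_d θ_c) = 0.393 / (1 + 0.0940 × 14.5) = 0.393 / 2.363 = 0.1663.
Substrate removed = Q·(S₀ − S) = 2430 m³/d × (689 − 5.34) g/m³ = 1.66×10^6 g/d = 1661 kg/d.
Net biomass production P_X = Y_obs × Q·(S₀ − S) = 0.1663 × 1661 = 276.3 kg VSS/d.

P_X ≈ 276 kg VSS/d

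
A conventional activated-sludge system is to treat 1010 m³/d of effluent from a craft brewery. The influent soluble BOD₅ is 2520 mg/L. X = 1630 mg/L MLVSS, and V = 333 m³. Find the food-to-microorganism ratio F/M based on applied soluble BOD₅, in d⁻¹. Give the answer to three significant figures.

F/M = Q·S₀ / (V·X) = 1010 × 2520 / (333.0 × 1630) = 4.689 g soluble BOD₅·(g VSS·d)⁻¹.

F/M ≈ 4.69 d⁻¹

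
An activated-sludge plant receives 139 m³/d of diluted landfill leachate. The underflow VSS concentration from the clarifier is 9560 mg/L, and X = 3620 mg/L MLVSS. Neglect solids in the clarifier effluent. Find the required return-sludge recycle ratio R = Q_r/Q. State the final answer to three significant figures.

Mass balance around the secondary clarifier (neglecting effluent solids): R = X / (X_r − X) = 3620 / (9560 − 3620) = 0.6094.

R ≈ 0.609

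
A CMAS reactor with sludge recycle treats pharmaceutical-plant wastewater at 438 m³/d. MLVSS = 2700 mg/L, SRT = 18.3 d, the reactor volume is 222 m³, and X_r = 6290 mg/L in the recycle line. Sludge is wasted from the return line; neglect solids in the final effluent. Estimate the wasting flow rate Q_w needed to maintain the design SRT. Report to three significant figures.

Wasting from the return line (neglecting effluent solids): Q_w = V·X / (θ_c·X_r) = 222.0 × 2700 / (18.3 × 6290) = 5.207 m³/d.

Q_w ≈ 5.21 m³/d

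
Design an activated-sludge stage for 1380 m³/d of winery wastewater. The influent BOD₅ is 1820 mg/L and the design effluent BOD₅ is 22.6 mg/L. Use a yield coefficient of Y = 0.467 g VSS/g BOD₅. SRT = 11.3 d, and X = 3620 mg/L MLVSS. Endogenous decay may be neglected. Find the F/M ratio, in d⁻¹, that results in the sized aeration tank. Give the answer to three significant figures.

Biomass mass balance (decay neglected): V·X = Y·Q·(S₀ − S)·θ_c, so V = 0.467 × 1380 × (1820 − 22.6) × 11.3 / 3620 = 3616 m³.
Food-to-microorganism ratio F/M = Q S₀ / (V X) = 1380 × 1820 / (3616 × 3620) = 0.1919 d⁻¹.

F/M ≈ 0.192 d⁻¹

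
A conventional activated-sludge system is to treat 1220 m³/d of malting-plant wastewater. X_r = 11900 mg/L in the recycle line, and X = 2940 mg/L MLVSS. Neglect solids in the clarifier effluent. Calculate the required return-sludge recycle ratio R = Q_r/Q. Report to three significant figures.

Mass balance around the secondary clarifier (neglecting effluent solids): R = X / (X_r − X) = 2940 / (11900 − 2940) = 0.3281.

R ≈ 0.328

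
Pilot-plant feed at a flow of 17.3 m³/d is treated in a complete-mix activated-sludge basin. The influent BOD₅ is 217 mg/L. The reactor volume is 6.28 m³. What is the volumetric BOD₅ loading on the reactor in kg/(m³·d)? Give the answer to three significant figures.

Applied BOD₅ load per unit volume = Q·S₀/V = (17.3 × 217/1000)/6.280 = 0.5978 kg BOD₅·m⁻³·d⁻¹.

L_v ≈ 0.598 kg BOD₅/(m³·d)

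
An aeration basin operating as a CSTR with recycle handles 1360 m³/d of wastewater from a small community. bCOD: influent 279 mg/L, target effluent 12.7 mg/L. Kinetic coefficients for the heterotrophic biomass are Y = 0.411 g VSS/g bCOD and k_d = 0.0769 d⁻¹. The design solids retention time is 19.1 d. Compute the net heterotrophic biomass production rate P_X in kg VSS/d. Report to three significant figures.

P_X ≈ 60.3 kg VSS/d

Y_obs = Y / (1 + k_d θ_c) = 0.411 / (1 + 0.0769 × 19.1) = 0.411 / 2.469 = 0.1665.
ΔS = 279 − 12.7 = 266.3 mg/L, so the substrate removal rate is 1360 × 266.3/1000 = 362.2 kg bCOD/d.
Biomass produced: P_X = Y_obs·Q·ΔS = 0.1665 × 362.2 ≈ 60.29 kg VSS/d.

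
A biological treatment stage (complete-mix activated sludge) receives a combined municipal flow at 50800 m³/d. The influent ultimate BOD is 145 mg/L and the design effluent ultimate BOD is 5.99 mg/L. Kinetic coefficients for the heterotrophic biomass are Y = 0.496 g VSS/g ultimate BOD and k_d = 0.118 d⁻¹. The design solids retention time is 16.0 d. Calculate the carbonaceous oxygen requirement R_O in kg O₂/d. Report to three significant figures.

R_O ≈ 5340 kg O₂/d

The observed yield is Y_obs = Y/(1 + k_d·θ_c) = 0.496 / (1 + 0.118 × 16.0) = 0.496 / 2.888 = 0.1717 g VSS per g ultimate BOD removed.
Substrate removed = Q·(S₀ − S) = 50800 m³/d × (145 − 5.99) g/m³ = 7.06×10^6 g/d = 7062 kg/d.
Biomass synthesised: P_X = Y_obs × 7062 = 1213 kg VSS/d.
Carbonaceous O₂ demand = substrate oxidised − cell-mass equivalent = 7062 − 1.42 × 1213 = 5340 kg O₂/d.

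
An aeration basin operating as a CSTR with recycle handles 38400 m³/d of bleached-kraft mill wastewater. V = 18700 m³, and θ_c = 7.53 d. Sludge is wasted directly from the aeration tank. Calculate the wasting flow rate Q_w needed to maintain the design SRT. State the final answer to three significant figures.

For wasting at MLVSS concentration, Q_w = V/θ_c = 18700/7.53 = 2483 m³/d.

Q_w ≈ 2480 m³/d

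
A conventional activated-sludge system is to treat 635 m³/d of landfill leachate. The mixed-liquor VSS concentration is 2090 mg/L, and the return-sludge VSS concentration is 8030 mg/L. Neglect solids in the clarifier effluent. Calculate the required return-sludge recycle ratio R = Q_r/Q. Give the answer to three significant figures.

R ≈ 0.352

R = Q_r/Q = X/(X_r − X) = 2090 / (8030 − 2090) = 0.3519.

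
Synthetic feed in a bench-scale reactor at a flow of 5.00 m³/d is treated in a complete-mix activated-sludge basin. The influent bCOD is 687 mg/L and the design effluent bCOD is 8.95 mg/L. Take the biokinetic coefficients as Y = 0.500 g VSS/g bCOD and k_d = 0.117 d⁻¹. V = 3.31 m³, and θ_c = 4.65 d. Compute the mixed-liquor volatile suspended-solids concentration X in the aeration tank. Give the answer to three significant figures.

X ≈ 1540 mg/L

From V·X·(1 + k_d·θ_c) = Y·Q·(S₀ − S)·θ_c: X = 0.500 × 5.00 × (687 − 8.95) × 4.65 / [3.31 × (1 + 0.117 × 4.65)] = 1542 mg/L.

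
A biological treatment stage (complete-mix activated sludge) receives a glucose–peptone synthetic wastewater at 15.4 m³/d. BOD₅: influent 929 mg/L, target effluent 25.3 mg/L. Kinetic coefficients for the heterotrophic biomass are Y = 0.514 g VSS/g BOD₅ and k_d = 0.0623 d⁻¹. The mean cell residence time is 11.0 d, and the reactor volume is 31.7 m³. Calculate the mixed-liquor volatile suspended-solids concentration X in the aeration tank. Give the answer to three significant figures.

From V·X·(1 + k_d·θ_c) = Y·Q·(S₀ − S)·θ_c: X = 0.514 × 15.4 × (929 − 25.3) × 11.0 / [31.7 × (1 + 0.0623 × 11.0)] = 1473 mg/L.

X ≈ 1470 mg/L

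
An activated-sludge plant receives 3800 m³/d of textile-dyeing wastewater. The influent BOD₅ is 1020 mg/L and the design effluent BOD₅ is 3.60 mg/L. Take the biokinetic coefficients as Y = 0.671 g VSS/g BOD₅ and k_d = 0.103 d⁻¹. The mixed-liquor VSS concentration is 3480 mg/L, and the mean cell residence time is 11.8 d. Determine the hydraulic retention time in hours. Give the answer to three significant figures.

τ ≈ 25.1 h

Rearranging the biomass balance for a CMAS with decay, V = Y·Q·ΔS·θ_c / [X·(1+k_d θ_c)] = 0.671 × 3800 × (1020 − 3.60) × 11.8 / [3480 × (1 + 0.103 × 11.8)] = 3.06×10^7 / 7710 = 3967 m³.
Hydraulic retention time τ = V/Q = 3967 / 3800 = 1.044 d = 25.05 h.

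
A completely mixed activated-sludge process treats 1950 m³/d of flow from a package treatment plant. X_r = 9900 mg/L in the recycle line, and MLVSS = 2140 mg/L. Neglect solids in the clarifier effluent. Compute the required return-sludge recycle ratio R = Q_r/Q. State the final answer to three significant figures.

R = Q_r/Q = X/(X_r − X) = 2140 / (9900 − 2140) = 0.2758.

R ≈ 0.276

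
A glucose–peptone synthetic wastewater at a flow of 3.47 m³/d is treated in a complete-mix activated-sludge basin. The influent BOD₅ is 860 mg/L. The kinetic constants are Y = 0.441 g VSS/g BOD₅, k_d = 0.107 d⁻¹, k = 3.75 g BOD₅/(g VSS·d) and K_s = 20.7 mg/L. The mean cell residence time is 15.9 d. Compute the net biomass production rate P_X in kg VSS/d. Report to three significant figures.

P_X ≈ 0.486 kg VSS/d

Effluent substrate depends only on kinetics and SRT: S = K_s(1 + k_d θ_c) / [θ_c(Yk − k_d) − 1] = 20.7 × (1 + 0.107 × 15.9) / [15.9 × (0.441 × 3.75 − 0.107) − 1] = 55.92 / 23.59 = 2.370 mg/L.
Y_obs = Y / (1 + k_d θ_c) = 0.441 / (1 + 0.107 × 15.9) = 0.441 / 2.701 = 0.1633.
Q·(S₀ − S) = 3.47 × (860 − 2.37) × 10⁻³ = 2.976 kg/d removed.
Biomass produced: P_X = Y_obs·Q·ΔS = 0.1633 × 2.976 ≈ 0.4858 kg VSS/d.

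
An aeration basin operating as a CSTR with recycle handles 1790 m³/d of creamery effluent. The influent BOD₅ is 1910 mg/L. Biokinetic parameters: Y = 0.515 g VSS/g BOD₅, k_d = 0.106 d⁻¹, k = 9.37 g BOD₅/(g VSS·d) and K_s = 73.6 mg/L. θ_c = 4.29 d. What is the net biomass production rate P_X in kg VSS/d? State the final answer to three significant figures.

P_X ≈ 1210 kg VSS/d

From the Monod/SRT balance for a CMAS, S = K_s·(1+k_d θ_c)/[θ_c·(Y k − k_d) − 1] = 73.6 × (1 + 0.106 × 4.29) / [4.29 × (0.515 × 9.37 − 0.106) − 1] = 107.1 / 19.25 = 5.563 mg/L.
Observed yield with endogenous decay: Y_obs = Y / (1 + k_d·θ_c) = 0.515 / (1 + 0.106 × 4.29) = 0.515 / 1.455 = 0.3540 g VSS/g BOD₅.
Mass of BOD₅ removed per day: Q(S₀ − S) = 1790 × 1904 g/m³ = 3409 kg/d.
So the net sludge growth is P_X = 0.3540 × 3409 = 1207 kg VSS/d.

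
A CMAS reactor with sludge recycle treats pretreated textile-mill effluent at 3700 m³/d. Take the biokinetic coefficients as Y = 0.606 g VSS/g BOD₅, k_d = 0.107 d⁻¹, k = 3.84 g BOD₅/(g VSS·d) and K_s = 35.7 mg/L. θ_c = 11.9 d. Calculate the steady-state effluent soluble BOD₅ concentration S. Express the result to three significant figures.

S ≈ 3.19 mg/L

Effluent substrate depends only on kinetics and SRT: S = K_s(1 + k_d θ_c) / [θ_c(Yk − k_d) − 1] = 35.7 × (1 + 0.107 × 11.9) / [11.9 × (0.606 × 3.84 − 0.107) − 1] = 81.16 / 25.42 = 3.193 mg/L.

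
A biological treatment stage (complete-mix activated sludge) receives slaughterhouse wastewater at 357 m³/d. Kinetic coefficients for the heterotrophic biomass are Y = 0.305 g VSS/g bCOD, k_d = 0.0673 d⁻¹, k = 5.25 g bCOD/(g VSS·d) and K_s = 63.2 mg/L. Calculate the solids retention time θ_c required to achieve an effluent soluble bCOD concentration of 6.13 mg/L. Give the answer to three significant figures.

From 1/θ_c = Y·k·S/(K_s + S) − k_d: Y·k·S/(K_s+S) = 0.305 × 5.25 × 6.13 / (63.2 + 6.13) = 0.1416 d⁻¹.
θ_c = 1/(μ − k_d) = 1/(0.1416 − 0.0673) = 1/0.07428 = 13.46 d.

θ_c ≈ 13.5 d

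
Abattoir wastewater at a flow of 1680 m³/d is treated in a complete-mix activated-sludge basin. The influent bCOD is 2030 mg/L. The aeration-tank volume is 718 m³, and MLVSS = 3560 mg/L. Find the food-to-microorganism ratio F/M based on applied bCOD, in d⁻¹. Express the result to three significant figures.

F/M = applied load / biomass = Q·S₀/(V·X) = 1680 × 2030 / (718.0 × 3560) = 1.334 d⁻¹.

F/M ≈ 1.33 d⁻¹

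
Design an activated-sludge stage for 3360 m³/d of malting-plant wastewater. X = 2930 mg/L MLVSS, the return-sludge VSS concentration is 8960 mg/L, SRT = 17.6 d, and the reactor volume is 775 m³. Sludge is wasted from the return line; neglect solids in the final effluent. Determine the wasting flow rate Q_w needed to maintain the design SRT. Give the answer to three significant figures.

θ_c = V·X/(Q_w·X_r) when wasting from the recycle, so Q_w = V·X/(θ_c·X_r) = 775.0 × 2930 / (17.6 × 8960) = 14.40 m³/d.

Q_w ≈ 14.4 m³/d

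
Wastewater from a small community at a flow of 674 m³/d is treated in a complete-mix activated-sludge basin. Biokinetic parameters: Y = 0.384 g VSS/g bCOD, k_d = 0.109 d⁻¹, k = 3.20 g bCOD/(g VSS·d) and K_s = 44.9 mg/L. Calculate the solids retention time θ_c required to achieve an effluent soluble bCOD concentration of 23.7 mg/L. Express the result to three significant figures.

At the target effluent, Y k S/(K_s+S) = 0.384×3.20×23.7/68.60 = 0.4245 d⁻¹.
1/θ_c = 0.4245 − 0.109 = 0.3155 d⁻¹, so θ_c = 3.169 d.

θ_c ≈ 3.17 d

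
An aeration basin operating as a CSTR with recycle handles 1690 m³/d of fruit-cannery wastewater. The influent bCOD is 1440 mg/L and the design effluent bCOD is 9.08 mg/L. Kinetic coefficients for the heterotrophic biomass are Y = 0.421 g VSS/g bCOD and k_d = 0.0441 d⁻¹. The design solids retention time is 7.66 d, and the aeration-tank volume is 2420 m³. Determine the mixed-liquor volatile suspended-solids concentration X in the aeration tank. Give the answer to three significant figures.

X ≈ 2410 mg/L

From V·X·(1 + k_d·θ_c) = Y·Q·(S₀ − S)·θ_c: X = 0.421 × 1690 × (1440 − 9.08) × 7.66 / [2420 × (1 + 0.0441 × 7.66)] = 2409 mg/L.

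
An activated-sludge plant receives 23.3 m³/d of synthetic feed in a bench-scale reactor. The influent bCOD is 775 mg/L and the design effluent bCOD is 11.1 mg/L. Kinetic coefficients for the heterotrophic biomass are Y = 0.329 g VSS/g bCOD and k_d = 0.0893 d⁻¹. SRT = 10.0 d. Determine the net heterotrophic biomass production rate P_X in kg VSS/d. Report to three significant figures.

P_X ≈ 3.09 kg VSS/d

Y_obs = Y / (1 + k_d θ_c) = 0.329 / (1 + 0.0893 × 10.0) = 0.329 / 1.893 = 0.1738.
Mass of bCOD removed per day: Q(S₀ − S) = 23.3 × 763.9 g/m³ = 17.80 kg/d.
So the net sludge growth is P_X = 0.1738 × 17.80 = 3.093 kg VSS/d.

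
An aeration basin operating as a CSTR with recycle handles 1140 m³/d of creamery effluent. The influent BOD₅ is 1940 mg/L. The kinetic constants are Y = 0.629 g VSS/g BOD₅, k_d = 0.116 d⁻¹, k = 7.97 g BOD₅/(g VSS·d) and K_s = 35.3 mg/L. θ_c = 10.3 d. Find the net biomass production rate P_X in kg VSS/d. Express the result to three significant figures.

From the Monod/SRT balance for a CMAS, S = K_s·(1+k_d θ_c)/[θ_c·(Y k − k_d) − 1] = 35.3 × (1 + 0.116 × 10.3) / [10.3 × (0.629 × 7.97 − 0.116) − 1] = 77.48 / 49.44 = 1.567 mg/L.
Observed yield with endogenous decay: Y_obs = Y / (1 + k_d·θ_c) = 0.629 / (1 + 0.116 × 10.3) = 0.629 / 2.195 = 0.2866 g VSS/g BOD₅.
ΔS = 1940 − 1.57 = 1938 mg/L, so the substrate removal rate is 1140 × 1938/1000 = 2210 kg BOD₅/d.
So the net sludge growth is P_X = 0.2866 × 2210 = 633.3 kg VSS/d.

P_X ≈ 633 kg VSS/d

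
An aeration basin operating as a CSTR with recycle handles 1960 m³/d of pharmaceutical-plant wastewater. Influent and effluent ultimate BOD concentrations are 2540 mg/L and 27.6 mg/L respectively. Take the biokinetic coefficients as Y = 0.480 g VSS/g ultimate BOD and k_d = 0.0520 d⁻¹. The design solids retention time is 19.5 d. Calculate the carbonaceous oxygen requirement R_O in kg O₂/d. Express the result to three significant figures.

The observed yield is Y_obs = Y/(1 + k_d·θ_c) = 0.480 / (1 + 0.0520 × 19.5) = 0.480 / 2.014 = 0.2383 g VSS per g ultimate BOD removed.
Mass of ultimate BOD removed per day: Q(S₀ − S) = 1960 × 2512 g/m³ = 4924 kg/d.
P_X = Y_obs·Q·(S₀ − S) = 0.2383 × 4924 = 1174 kg VSS/d.
R_O = Q·(S₀ − S) − 1.42·P_X = 4924 − 1.42 × 1174 = 3258 kg O₂/d.

R_O ≈ 3260 kg O₂/d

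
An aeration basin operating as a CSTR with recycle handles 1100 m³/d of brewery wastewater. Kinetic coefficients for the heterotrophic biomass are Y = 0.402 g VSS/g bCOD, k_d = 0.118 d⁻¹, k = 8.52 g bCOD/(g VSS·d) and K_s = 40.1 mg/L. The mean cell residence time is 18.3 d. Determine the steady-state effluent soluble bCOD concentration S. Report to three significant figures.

S ≈ 2.13 mg/L

Effluent substrate depends only on kinetics and SRT: S = K_s(1 + k_d θ_c) / [θ_c(Yk − k_d) − 1] = 40.1 × (1 + 0.118 × 18.3) / [18.3 × (0.402 × 8.52 − 0.118) − 1] = 126.7 / 59.52 = 2.129 mg/L.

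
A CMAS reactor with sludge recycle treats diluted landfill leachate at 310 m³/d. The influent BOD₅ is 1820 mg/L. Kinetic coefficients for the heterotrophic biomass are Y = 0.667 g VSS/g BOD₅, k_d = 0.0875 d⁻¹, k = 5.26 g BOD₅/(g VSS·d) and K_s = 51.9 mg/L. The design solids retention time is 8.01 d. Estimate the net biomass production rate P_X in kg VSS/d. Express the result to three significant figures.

P_X ≈ 221 kg VSS/d

Effluent substrate depends only on kinetics and SRT: S = K_s(1 + k_d θ_c) / [θ_c(Yk − k_d) − 1] = 51.9 × (1 + 0.0875 × 8.01) / [8.01 × (0.667 × 5.26 − 0.0875) − 1] = 88.28 / 26.40 = 3.344 mg/L.
Y_obs = Y / (1 + k_d θ_c) = 0.667 / (1 + 0.0875 × 8.01) = 0.667 / 1.701 = 0.3922.
Mass of BOD₅ removed per day: Q(S₀ − S) = 310 × 1817 g/m³ = 563.2 kg/d.
So the net sludge growth is P_X = 0.3922 × 563.2 = 220.8 kg VSS/d.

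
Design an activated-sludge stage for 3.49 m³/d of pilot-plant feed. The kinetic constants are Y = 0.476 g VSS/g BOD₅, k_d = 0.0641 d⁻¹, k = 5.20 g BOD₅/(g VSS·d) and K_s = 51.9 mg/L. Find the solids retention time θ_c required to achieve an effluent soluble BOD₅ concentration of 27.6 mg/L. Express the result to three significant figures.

At the target effluent, Y k S/(K_s+S) = 0.476×5.20×27.6/79.50 = 0.8593 d⁻¹.
Then 1/θ_c = μ − k_d = 0.8593 − 0.0641 = 0.7952 d⁻¹, giving θ_c = 1.258 d.

θ_c ≈ 1.26 d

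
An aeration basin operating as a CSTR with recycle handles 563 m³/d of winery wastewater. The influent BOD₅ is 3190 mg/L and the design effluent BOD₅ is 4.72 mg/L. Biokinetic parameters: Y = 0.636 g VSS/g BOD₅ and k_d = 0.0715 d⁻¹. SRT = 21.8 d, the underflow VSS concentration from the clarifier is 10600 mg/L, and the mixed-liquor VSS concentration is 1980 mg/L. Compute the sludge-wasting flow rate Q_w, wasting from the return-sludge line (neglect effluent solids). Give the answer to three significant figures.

Steady-state biomass mass balance: V·X·(1 + k_d·θ_c) = Y·Q·(S₀ − S)·θ_c, so V = 0.636 × 563 × (3190 − 4.72) × 21.8 / [1980 × (1 + 0.0715 × 21.8)] = 2.49×10^7 / 5066 = 4908 m³.
θ_c = V·X/(Q_w·X_r) when wasting from the recycle, so Q_w = V·X/(θ_c·X_r) = 4908 × 1980 / (21.8 × 10600) = 42.05 m³/d.

Q_w ≈ 42.1 m³/d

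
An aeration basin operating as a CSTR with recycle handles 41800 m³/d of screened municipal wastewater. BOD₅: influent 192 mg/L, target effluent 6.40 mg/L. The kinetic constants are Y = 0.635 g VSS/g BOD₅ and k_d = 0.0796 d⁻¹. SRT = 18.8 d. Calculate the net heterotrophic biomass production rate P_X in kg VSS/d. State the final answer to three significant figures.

P_X ≈ 1970 kg VSS/d

Y_obs = Y / (1 + k_d θ_c) = 0.635 / (1 + 0.0796 × 18.8) = 0.635 / 2.496 = 0.2544.
Substrate removed = Q·(S₀ − S) = 41800 m³/d × (192 − 6.40) g/m³ = 7.76×10^6 g/d = 7758 kg/d.
So the net sludge growth is P_X = 0.2544 × 7758 = 1973 kg VSS/d.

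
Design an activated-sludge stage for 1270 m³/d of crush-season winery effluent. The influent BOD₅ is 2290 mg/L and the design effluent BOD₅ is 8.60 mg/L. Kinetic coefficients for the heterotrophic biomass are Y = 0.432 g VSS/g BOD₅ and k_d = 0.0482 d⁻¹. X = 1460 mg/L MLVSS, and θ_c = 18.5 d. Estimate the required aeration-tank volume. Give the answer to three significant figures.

V ≈ 8380 m³

From the SRT design equation V = Y Q (S₀−S) θ_c / [X (1 + k_d θ_c)] = 0.432 × 1270 × (2290 − 8.60) × 18.5 / [1460 × (1 + 0.0482 × 18.5)] = 2.32×10^7 / 2762 = 8384 m³.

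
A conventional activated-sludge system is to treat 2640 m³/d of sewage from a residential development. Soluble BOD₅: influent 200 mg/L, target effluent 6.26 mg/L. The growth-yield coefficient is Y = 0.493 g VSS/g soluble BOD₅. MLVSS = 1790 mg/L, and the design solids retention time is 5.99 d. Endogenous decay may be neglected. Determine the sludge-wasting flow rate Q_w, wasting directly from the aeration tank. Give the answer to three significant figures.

Q_w ≈ 141 m³/d

V·X = Y·Q·ΔS·θ_c gives V = 0.493 × 2640 × (200 − 6.26) × 5.99 / 1790 = 843.8 m³.
Wasting from the aeration tank: Q_w = V / θ_c = 843.8 / 5.99 = 140.9 m³/d.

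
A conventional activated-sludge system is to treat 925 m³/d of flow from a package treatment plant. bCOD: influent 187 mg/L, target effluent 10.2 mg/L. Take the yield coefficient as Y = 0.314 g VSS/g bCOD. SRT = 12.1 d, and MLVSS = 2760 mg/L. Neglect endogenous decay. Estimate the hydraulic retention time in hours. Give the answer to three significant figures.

τ ≈ 5.84 h

With k_d = 0 the design equation reduces to V = Y Q (S₀−S) θ_c / X = 0.314 × 925 × (187 − 10.2) × 12.1 / 2760 = 225.1 m³.
HRT = V/Q = 225.1 m³ / 925 m³·d⁻¹ = 0.2434 d × 24 = 5.841 h.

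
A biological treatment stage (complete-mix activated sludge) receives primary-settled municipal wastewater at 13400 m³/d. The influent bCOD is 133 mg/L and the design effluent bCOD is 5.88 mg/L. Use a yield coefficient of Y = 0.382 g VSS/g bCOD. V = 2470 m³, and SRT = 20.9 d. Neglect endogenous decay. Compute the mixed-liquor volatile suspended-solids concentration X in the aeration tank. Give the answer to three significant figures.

X ≈ 5510 mg/L

From V·X = Y·Q·(S₀ − S)·θ_c (decay neglected): X = 0.382 × 13400 × (133 − 5.88) × 20.9 / 2470 = 5506 mg/L.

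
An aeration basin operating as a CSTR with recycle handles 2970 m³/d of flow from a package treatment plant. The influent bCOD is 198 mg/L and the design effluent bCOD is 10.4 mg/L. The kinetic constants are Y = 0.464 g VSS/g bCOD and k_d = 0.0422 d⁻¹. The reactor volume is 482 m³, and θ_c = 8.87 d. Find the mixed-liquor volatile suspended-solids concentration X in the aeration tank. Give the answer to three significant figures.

X ≈ 3460 mg/L

Solving the biomass balance for X: X = Y Q (S₀−S) θ_c / [V (1+k_d θ_c)] = 0.464 × 2970 × (198 − 10.4) × 8.87 / [482 × (1 + 0.0422 × 8.87)] = 3462 mg/L.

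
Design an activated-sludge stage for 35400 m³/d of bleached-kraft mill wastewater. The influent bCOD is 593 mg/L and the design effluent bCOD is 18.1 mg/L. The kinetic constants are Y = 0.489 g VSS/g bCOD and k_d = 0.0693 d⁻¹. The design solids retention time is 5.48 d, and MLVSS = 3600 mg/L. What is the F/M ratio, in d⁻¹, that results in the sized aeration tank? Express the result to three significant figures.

F/M ≈ 0.531 d⁻¹

Rearranging the biomass balance for a CMAS with decay, V = Y·Q·ΔS·θ_c / [X·(1+k_d θ_c)] = 0.489 × 35400 × (593 − 18.1) × 5.48 / [3600 × (1 + 0.0693 × 5.48)] = 5.45×10^7 / 4967 = 10979 m³.
F/M = applied load / biomass = Q·S₀/(V·X) = 35400 × 593 / (10979 × 3600) = 0.5311 d⁻¹.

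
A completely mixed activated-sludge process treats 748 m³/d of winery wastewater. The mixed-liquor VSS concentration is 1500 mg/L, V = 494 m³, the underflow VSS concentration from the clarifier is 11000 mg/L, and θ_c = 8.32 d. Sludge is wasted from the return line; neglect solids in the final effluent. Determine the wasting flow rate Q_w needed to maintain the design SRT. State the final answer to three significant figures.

Q_w ≈ 8.10 m³/d

Q_w = (V·X)/(θ_c X_r) = 494.0 × 1500 / (8.32 × 11000) = 8.097 m³/d.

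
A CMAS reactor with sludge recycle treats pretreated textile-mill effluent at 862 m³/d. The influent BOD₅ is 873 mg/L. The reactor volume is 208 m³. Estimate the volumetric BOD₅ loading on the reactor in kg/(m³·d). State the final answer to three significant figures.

L_v ≈ 3.62 kg BOD₅/(m³·d)

Applied BOD₅ load per unit volume = Q·S₀/V = (862 × 873/1000)/208.0 = 3.618 kg BOD₅·m⁻³·d⁻¹.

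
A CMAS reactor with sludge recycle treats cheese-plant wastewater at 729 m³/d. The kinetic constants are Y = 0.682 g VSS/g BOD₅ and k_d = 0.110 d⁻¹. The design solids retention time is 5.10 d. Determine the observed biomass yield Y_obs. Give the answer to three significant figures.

Observed yield with endogenous decay: Y_obs = Y / (1 + k_d·θ_c) = 0.682 / (1 + 0.110 × 5.10) = 0.682 / 1.561 = 0.4369 g VSS/g BOD₅.

Y_obs ≈ 0.437 g VSS/g BOD₅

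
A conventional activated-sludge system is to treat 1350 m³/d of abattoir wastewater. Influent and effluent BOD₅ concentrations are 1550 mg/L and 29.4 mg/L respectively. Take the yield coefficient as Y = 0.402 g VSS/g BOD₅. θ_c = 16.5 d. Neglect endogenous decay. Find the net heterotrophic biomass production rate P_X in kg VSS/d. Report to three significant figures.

No decay correction is needed, so Y_obs = Y = 0.402.
Q·(S₀ − S) = 1350 × (1550 − 29.4) × 10⁻³ = 2053 kg/d removed.
Net biomass production P_X = Y_obs × Q·(S₀ − S) = 0.4020 × 2053 = 825.2 kg VSS/d.

P_X ≈ 825 kg VSS/d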